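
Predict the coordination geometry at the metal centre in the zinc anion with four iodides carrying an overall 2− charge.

Ligand charges: each iodide is −1. With an overall charge of −2 the zinc centre must be in the +2 oxidation state.
Zn sits in group 12, so the d-electron count is 12 − 2 = 10.
Coordination number: 4.
A d¹⁰ ion has no crystal-field stabilisation preference between square planar and tetrahedral, so four ligands adopt the sterically favoured tetrahedral geometry.

tetrahedral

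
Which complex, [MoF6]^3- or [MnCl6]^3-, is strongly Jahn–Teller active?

[MnCl6]^3-

[MoF6]^3-: Summing ligand charges against the −3 overall charge gives an oxidation state of +3 for molybdenum. Mo sits in group 6, so the d-electron count is 6 − 3 = 3. The d³ configuration leaves the e_g set evenly filled (or empty) — no strong Jahn–Teller driving force.
[MnCl6]^3-: Ligand charges: each chloride is −1. With an overall charge of −3 the manganese centre must be in the +3 oxidation state. Group 7 minus oxidation state 3 gives a d⁴ configuration. Chloride is a weak-field ligand for a first-row metal, so the complex is high-spin. The t₂g³e_g¹ (high-spin) configuration has an unevenly filled e_g set; the Jahn–Teller theorem predicts a tetragonal distortion (typically axial elongation) to lift the degeneracy.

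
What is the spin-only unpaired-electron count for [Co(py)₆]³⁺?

Ligand charges: pyridine is neutral. With an overall charge of +3 the cobalt centre must be in the +3 oxidation state.
Co sits in group 9, so the d-electron count is 9 − 3 = 6.
The spin state decides the count: Co(III) has an exceptionally large octahedral splitting and is low-spin with essentially every ligand except fluoride.
An octahedral low-spin d⁶ ion is t₂g⁶e_g⁰, giving 0 unpaired electrons.

0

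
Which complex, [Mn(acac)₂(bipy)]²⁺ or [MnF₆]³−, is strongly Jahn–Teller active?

[Mn(acac)₂(bipy)]²⁺: Summing ligand charges against the +2 overall charge gives an oxidation state of +4 for manganese. Group 7 minus oxidation state 4 gives a d³ configuration. The d³ configuration leaves the e_g set evenly filled (or empty) — no strong Jahn–Teller driving force.
[MnF₆]³−: Ligand charges: each fluoride is −1. With an overall charge of −3 the manganese centre must be in the +3 oxidation state. Mn sits in group 7, so the d-electron count is 7 − 3 = 4. Fluoride is a weak-field ligand for a first-row metal, so the complex is high-spin. The t₂g³e_g¹ (high-spin) configuration has an unevenly filled e_g set; the Jahn–Teller theorem predicts a tetragonal distortion (typically axial elongation) to lift the degeneracy.

[MnF₆]³−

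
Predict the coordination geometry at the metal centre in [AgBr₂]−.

Ligand charges: each bromide is −1. With an overall charge of −1 the silver centre must be in the +1 oxidation state.
Group 11 minus oxidation state 1 gives a d¹⁰ configuration.
Coordination number: 2.
A d¹⁰ ion with only two ligands adopts a linear arrangement (sp hybridisation; no CFSE preference).

linear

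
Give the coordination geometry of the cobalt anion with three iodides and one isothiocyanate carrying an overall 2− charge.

Ligand charges: each iodide is −1; each isothiocyanate is −1. With an overall charge of −2 the cobalt centre must be in the +2 oxidation state.
Co sits in group 9, so the d-electron count is 9 − 2 = 7.
With 4 monodentate ligands the coordination number is 4.
Iodide and isothiocyanate are weak-field ligands.
For a high-spin 3d d⁷ ion with weak-field ligands the small Δₜ gives little square-planar CFSE advantage, so four ligands adopt the sterically favoured tetrahedral geometry.

tetrahedral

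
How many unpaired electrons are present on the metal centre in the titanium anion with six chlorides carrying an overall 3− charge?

1 unpaired electron

Ligand charges: each chloride is −1. With an overall charge of −3 the titanium centre must be in the +3 oxidation state.
Titanium is a group-4 element; Ti(III) is therefore d¹.
In an octahedral field the d¹ configuration is t₂g¹e_g⁰ (only one arrangement possible), giving 1 unpaired electron.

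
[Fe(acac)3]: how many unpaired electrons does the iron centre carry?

5 unpaired electrons

Summing ligand charges against the 0 overall charge gives an oxidation state of +3 for iron.
Group 8 minus oxidation state 3 gives a d⁵ configuration.
Counting donor atoms: 3×acetylacetonate (bidentate) → 6 donors. Coordination number = 6.
The spin state decides the count: Acetylacetonate is a weak-field ligand for a first-row metal, so the complex is high-spin.
An octahedral high-spin d⁵ ion is t₂g³e_g², giving 5 unpaired electrons.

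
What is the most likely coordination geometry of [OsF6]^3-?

Each fluoride is −1; balancing the −3 overall charge requires Os(III).
Group 8 minus oxidation state 3 gives a d⁵ configuration.
With 6 monodentate ligands the coordination number is 6.
Six donors around a single metal centre give an octahedral coordination sphere.

octahedral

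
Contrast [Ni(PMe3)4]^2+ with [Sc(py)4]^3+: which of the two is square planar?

For [Ni(PMe3)4]^2+: Ligand charges: trimethylphosphine is neutral. With an overall charge of +2 the nickel centre must be in the +2 oxidation state. Ni sits in group 10, so the d-electron count is 10 − 2 = 8. Trimethylphosphine is a strong-field ligand (high in the spectrochemical series). A 3d d⁸ ion with strong-field ligands gains enough CFSE to favour square planar over tetrahedral. → square planar.
For [Sc(py)4]^3+: Pyridine is neutral; balancing the +3 overall charge requires Sc(III). Scandium is a group-3 element; Sc(III) is therefore d⁰. A d⁰ ion has no crystal-field stabilisation preference between square planar and tetrahedral, so four ligands adopt the sterically favoured tetrahedral geometry. → tetrahedral.

[Ni(PMe3)4]^2+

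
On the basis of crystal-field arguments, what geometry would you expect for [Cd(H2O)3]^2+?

trigonal planar

Water is neutral; balancing the +2 overall charge requires Cd(II).
Group 12 minus oxidation state 2 gives a d¹⁰ configuration.
Coordination number: 3.
Three ligands around a d¹⁰ centre minimise repulsion in a trigonal-planar arrangement.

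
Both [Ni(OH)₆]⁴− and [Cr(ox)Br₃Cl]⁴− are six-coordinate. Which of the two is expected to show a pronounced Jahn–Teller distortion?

[Ni(OH)₆]⁴−: Ligand charges: each hydroxide is −1. With an overall charge of −4 the nickel centre must be in the +2 oxidation state. Group 10 minus oxidation state 2 gives a d⁸ configuration. The d⁸ configuration leaves the e_g set evenly filled (or empty) — no strong Jahn–Teller driving force.
[Cr(ox)Br₃Cl]⁴−: Ligand charges: each oxalate is −2; each bromide is −1; each chloride is −1. With an overall charge of −4 the chromium centre must be in the +2 oxidation state. Chromium is a group-6 element; Cr(II) is therefore d⁴. Bromide, chloride, and oxalate are weak-field ligands for a first-row metal, so the complex is high-spin. The t₂g³e_g¹ (high-spin) configuration has an unevenly filled e_g set; the Jahn–Teller theorem predicts a tetragonal distortion (typically axial elongation) to lift the degeneracy.

[Cr(ox)Br₃Cl]⁴−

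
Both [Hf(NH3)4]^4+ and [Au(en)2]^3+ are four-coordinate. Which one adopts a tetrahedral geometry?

[Hf(NH3)4]^4+

For [Hf(NH3)4]^4+: Ligand charges: ammonia is neutral. With an overall charge of +4 the hafnium centre must be in the +4 oxidation state. Hf sits in group 4, so the d-electron count is 4 − 4 = 0. A d⁰ ion has no crystal-field stabilisation preference between square planar and tetrahedral, so four ligands adopt the sterically favoured tetrahedral geometry. → tetrahedral.
For [Au(en)2]^3+: Ligand charges: ethylenediamine is neutral. With an overall charge of +3 the gold centre must be in the +3 oxidation state. Au sits in group 11, so the d-electron count is 11 − 3 = 8. A 5d d⁸ ion has a large crystal-field splitting; square planar leaves the high-energy d_{x²−y²} orbital empty and maximises CFSE. → square planar.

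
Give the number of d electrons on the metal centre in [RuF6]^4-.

Summing ligand charges against the −4 overall charge gives an oxidation state of +2 for ruthenium.
Ruthenium is a group-8 element; Ru(II) is therefore d⁶.

d⁶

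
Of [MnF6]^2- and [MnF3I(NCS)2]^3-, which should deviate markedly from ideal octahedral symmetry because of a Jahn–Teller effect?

[MnF6]^2-: Summing ligand charges against the −2 overall charge gives an oxidation state of +4 for manganese. Group 7 minus oxidation state 4 gives a d³ configuration. The d³ configuration leaves the e_g set evenly filled (or empty) — no strong Jahn–Teller driving force.
[MnF3I(NCS)2]^3-: Ligand charges: each fluoride is −1; each iodide is −1; each isothiocyanate is −1. With an overall charge of −3 the manganese centre must be in the +3 oxidation state. Mn sits in group 7, so the d-electron count is 7 − 3 = 4. Fluoride, iodide, and isothiocyanate are weak-field ligands for a first-row metal, so the complex is high-spin. The t₂g³e_g¹ (high-spin) configuration has an unevenly filled e_g set; the Jahn–Teller theorem predicts a tetragonal distortion (typically axial elongation) to lift the degeneracy.

[MnF3I(NCS)2]^3-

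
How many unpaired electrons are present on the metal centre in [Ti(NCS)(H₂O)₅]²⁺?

1

Summing ligand charges against the +2 overall charge gives an oxidation state of +3 for titanium.
Titanium is a group-4 element; Ti(III) is therefore d¹.
In an octahedral field the d¹ configuration is t₂g¹e_g⁰ (only one arrangement possible), giving 1 unpaired electron.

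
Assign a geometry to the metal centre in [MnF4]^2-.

tetrahedral

Each fluoride is −1; balancing the −2 overall charge requires Mn(II).
Mn sits in group 7, so the d-electron count is 7 − 2 = 5.
Coordination number: 4.
Fluoride is a weak-field ligand.
A high-spin d⁵ ion has zero CFSE in either geometry, so four ligands adopt the sterically favoured tetrahedral geometry.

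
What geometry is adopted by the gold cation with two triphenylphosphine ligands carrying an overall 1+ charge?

linear

Ligand charges: triphenylphosphine is neutral. With an overall charge of +1 the gold centre must be in the +1 oxidation state.
Gold is a group-11 element; Au(I) is therefore d¹⁰.
Coordination number: 2.
A d¹⁰ ion with only two ligands adopts a linear arrangement (sp hybridisation; no CFSE preference).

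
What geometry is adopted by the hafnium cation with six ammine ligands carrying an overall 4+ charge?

octahedral

Ligand charges: ammonia is neutral. With an overall charge of +4 the hafnium centre must be in the +4 oxidation state.
Group 4 minus oxidation state 4 gives a d⁰ configuration.
With 6 monodentate ligands the coordination number is 6.
Six donors around a single metal centre give an octahedral coordination sphere.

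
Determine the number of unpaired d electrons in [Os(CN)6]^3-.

1

Summing ligand charges against the −3 overall charge gives an oxidation state of +3 for osmium.
Osmium is a group-8 element; Os(III) is therefore d⁵.
The spin state decides the count: a 5d ion has a large Δₒ and is invariably low-spin.
An octahedral low-spin d⁵ ion is t₂g⁵e_g⁰, giving 1 unpaired electron.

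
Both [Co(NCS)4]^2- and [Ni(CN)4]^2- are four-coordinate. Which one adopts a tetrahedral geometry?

For [Co(NCS)4]^2-: Summing ligand charges against the −2 overall charge gives an oxidation state of +2 for cobalt. Co sits in group 9, so the d-electron count is 9 − 2 = 7. For a high-spin 3d d⁷ ion with weak-field ligands the small Δₜ gives little square-planar CFSE advantage, so four ligands adopt the sterically favoured tetrahedral geometry. → tetrahedral.
For [Ni(CN)4]^2-: Summing ligand charges against the −2 overall charge gives an oxidation state of +2 for nickel. Nickel is a group-10 element; Ni(II) is therefore d⁸. Cyanide is a strong-field ligand (high in the spectrochemical series). A 3d d⁸ ion with strong-field ligands gains enough CFSE to favour square planar over tetrahedral. → square planar.

[Co(NCS)4]^2-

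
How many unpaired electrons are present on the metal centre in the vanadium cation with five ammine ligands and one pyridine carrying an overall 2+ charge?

Summing ligand charges against the +2 overall charge gives an oxidation state of +2 for vanadium.
Vanadium is a group-5 element; V(II) is therefore d³.
In an octahedral field the d³ configuration is t₂g³e_g⁰ (only one arrangement possible), giving 3 unpaired electrons.

3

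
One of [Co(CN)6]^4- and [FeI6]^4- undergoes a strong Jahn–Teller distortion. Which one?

[Co(CN)6]^4-

[Co(CN)6]^4-: Each cyanide is −1; balancing the −4 overall charge requires Co(II). Co sits in group 9, so the d-electron count is 9 − 2 = 7. Cyanide is a strong-field ligand (high in the spectrochemical series) for a first-row metal, so the complex is low-spin. The t₂g⁶e_g¹ (low-spin) configuration has an unevenly filled e_g set; the Jahn–Teller theorem predicts a tetragonal distortion (typically axial elongation) to lift the degeneracy.
[FeI6]^4-: Summing ligand charges against the −4 overall charge gives an oxidation state of +2 for iron. Fe sits in group 8, so the d-electron count is 8 − 2 = 6. Iodide is a weak-field ligand for a first-row metal, so the complex is high-spin. The d⁶ configuration leaves the e_g set evenly filled (or empty) — no strong Jahn–Teller driving force.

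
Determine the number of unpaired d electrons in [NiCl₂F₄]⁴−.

2

Each chloride is −1; each fluoride is −1; balancing the −4 overall charge requires Ni(II).
Nickel is a group-10 element; Ni(II) is therefore d⁸.
In an octahedral field the d⁸ configuration is t₂g⁶e_g² (only one arrangement possible), giving 2 unpaired electrons.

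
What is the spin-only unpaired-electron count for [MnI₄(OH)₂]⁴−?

5 unpaired electrons

Summing ligand charges against the −4 overall charge gives an oxidation state of +2 for manganese.
Manganese is a group-7 element; Mn(II) is therefore d⁵.
The spin state decides the count: Hydroxide and iodide are weak-field ligands for a first-row metal, so the complex is high-spin.
An octahedral high-spin d⁵ ion is t₂g³e_g², giving 5 unpaired electrons.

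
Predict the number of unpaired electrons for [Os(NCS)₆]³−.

1

Each isothiocyanate is −1; balancing the −3 overall charge requires Os(III).
Os sits in group 8, so the d-electron count is 8 − 3 = 5.
The spin state decides the count: a 5d ion has a large Δₒ and is invariably low-spin.
An octahedral low-spin d⁵ ion is t₂g⁵e_g⁰, giving 1 unpaired electron.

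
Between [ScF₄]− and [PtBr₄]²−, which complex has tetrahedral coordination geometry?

For [ScF₄]−: Each fluoride is −1; balancing the −1 overall charge requires Sc(III). Scandium is a group-3 element; Sc(III) is therefore d⁰. A d⁰ ion has no crystal-field stabilisation preference between square planar and tetrahedral, so four ligands adopt the sterically favoured tetrahedral geometry. → tetrahedral.
For [PtBr₄]²−: Each bromide is −1; balancing the −2 overall charge requires Pt(II). Pt sits in group 10, so the d-electron count is 10 − 2 = 8. A 5d d⁸ ion has a large crystal-field splitting; square planar leaves the high-energy d_{x²−y²} orbital empty and maximises CFSE. → square planar.

[ScF₄]−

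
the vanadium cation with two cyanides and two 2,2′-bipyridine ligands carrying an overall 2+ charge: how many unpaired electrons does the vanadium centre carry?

1 unpaired electron

Each cyanide is −1; 2,2′-bipyridine is neutral; balancing the +2 overall charge requires V(IV).
V sits in group 5, so the d-electron count is 5 − 4 = 1.
Counting donor atoms: 2×cyanide (monodentate) → 2 donors; 2×2,2′-bipyridine (bidentate) → 4 donors. Coordination number = 6.
In an octahedral field the d¹ configuration is t₂g¹e_g⁰ (only one arrangement possible), giving 1 unpaired electron.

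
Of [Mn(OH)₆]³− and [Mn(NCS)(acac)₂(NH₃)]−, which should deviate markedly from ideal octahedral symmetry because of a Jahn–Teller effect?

[Mn(OH)₆]³−

[Mn(OH)₆]³−: Summing ligand charges against the −3 overall charge gives an oxidation state of +3 for manganese. Mn sits in group 7, so the d-electron count is 7 − 3 = 4. Hydroxide is a weak-field ligand for a first-row metal, so the complex is high-spin. The t₂g³e_g¹ (high-spin) configuration has an unevenly filled e_g set; the Jahn–Teller theorem predicts a tetragonal distortion (typically axial elongation) to lift the degeneracy.
[Mn(NCS)(acac)₂(NH₃)]−: Each isothiocyanate is −1; each acetylacetonate is −1; ammonia is neutral; balancing the −1 overall charge requires Mn(II). Mn sits in group 7, so the d-electron count is 7 − 2 = 5. Acetylacetonate and isothiocyanate are weak-field ligands for a first-row metal, so the complex is high-spin. The d⁵ configuration leaves the e_g set evenly filled (or empty) — no strong Jahn–Teller driving force.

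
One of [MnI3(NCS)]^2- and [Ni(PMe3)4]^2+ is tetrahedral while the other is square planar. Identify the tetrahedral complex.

For [MnI3(NCS)]^2-: Ligand charges: each iodide is −1; each isothiocyanate is −1. With an overall charge of −2 the manganese centre must be in the +2 oxidation state. Group 7 minus oxidation state 2 gives a d⁵ configuration. A high-spin d⁵ ion has zero CFSE in either geometry, so four ligands adopt the sterically favoured tetrahedral geometry. → tetrahedral.
For [Ni(PMe3)4]^2+: Ligand charges: trimethylphosphine is neutral. With an overall charge of +2 the nickel centre must be in the +2 oxidation state. Nickel is a group-10 element; Ni(II) is therefore d⁸. Trimethylphosphine is a strong-field ligand (high in the spectrochemical series). A 3d d⁸ ion with strong-field ligands gains enough CFSE to favour square planar over tetrahedral. → square planar.

[MnI3(NCS)]^2-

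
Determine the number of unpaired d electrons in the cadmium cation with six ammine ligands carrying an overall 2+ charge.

0

Ammonia is neutral; balancing the +2 overall charge requires Cd(II).
Cd sits in group 12, so the d-electron count is 12 − 2 = 10.
In an octahedral field the d¹⁰ configuration is t₂g⁶e_g⁴, giving 0 unpaired electrons.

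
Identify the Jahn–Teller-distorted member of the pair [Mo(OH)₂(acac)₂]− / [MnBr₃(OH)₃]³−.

[MnBr₃(OH)₃]³−

[Mo(OH)₂(acac)₂]−: Summing ligand charges against the −1 overall charge gives an oxidation state of +3 for molybdenum. Mo sits in group 6, so the d-electron count is 6 − 3 = 3. The d³ configuration leaves the e_g set evenly filled (or empty) — no strong Jahn–Teller driving force.
[MnBr₃(OH)₃]³−: Ligand charges: each bromide is −1; each hydroxide is −1. With an overall charge of −3 the manganese centre must be in the +3 oxidation state. Group 7 minus oxidation state 3 gives a d⁴ configuration. Bromide and hydroxide are weak-field ligands for a first-row metal, so the complex is high-spin. The t₂g³e_g¹ (high-spin) configuration has an unevenly filled e_g set; the Jahn–Teller theorem predicts a tetragonal distortion (typically axial elongation) to lift the degeneracy.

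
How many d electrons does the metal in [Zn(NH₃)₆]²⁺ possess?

d¹⁰

Summing ligand charges against the +2 overall charge gives an oxidation state of +2 for zinc.
Zn sits in group 12, so the d-electron count is 12 − 2 = 10.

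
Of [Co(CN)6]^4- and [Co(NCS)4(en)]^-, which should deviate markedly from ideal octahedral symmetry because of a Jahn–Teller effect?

[Co(CN)6]^4-: Summing ligand charges against the −4 overall charge gives an oxidation state of +2 for cobalt. Cobalt is a group-9 element; Co(II) is therefore d⁷. Cyanide is a strong-field ligand (high in the spectrochemical series) for a first-row metal, so the complex is low-spin. The t₂g⁶e_g¹ (low-spin) configuration has an unevenly filled e_g set; the Jahn–Teller theorem predicts a tetragonal distortion (typically axial elongation) to lift the degeneracy.
[Co(NCS)4(en)]^-: Each isothiocyanate is −1; ethylenediamine is neutral; balancing the −1 overall charge requires Co(III). Group 9 minus oxidation state 3 gives a d⁶ configuration. Co(III) has an exceptionally large octahedral splitting and is low-spin with essentially every ligand except fluoride. The d⁶ configuration leaves the e_g set evenly filled (or empty) — no strong Jahn–Teller driving force.

[Co(CN)6]^4-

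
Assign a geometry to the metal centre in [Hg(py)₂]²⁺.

linear

Pyridine is neutral; balancing the +2 overall charge requires Hg(II).
Mercury is a group-12 element; Hg(II) is therefore d¹⁰.
Coordination number: 2.
A d¹⁰ ion with only two ligands adopts a linear arrangement (sp hybridisation; no CFSE preference).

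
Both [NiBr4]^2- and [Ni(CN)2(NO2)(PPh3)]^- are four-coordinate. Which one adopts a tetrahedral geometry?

For [NiBr4]^2-: Each bromide is −1; balancing the −2 overall charge requires Ni(II). Ni sits in group 10, so the d-electron count is 10 − 2 = 8. Bromide is a weak-field ligand. With weak-field ligands the CFSE gain from square planar is small, so a 3d d⁸ ion takes the sterically preferred tetrahedral geometry. → tetrahedral.
For [Ni(CN)2(NO2)(PPh3)]^-: Each cyanide is −1; each nitro (N-bound nitrite) is −1; triphenylphosphine is neutral; balancing the −1 overall charge requires Ni(II). Nickel is a group-10 element; Ni(II) is therefore d⁸. Cyanide, nitro (N-bound nitrite), and triphenylphosphine are strong-field ligands (high in the spectrochemical series). A 3d d⁸ ion with strong-field ligands gains enough CFSE to favour square planar over tetrahedral. → square planar.

[NiBr4]^2-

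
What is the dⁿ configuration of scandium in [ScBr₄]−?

Ligand charges: each bromide is −1. With an overall charge of −1 the scandium centre must be in the +3 oxidation state.
Group 3 minus oxidation state 3 gives a d⁰ configuration.

d⁰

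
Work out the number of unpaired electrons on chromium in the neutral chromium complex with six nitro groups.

Each nitro (N-bound nitrite) is −1; balancing the 0 overall charge requires Cr(VI).
Group 6 minus oxidation state 6 gives a d⁰ configuration.
In an octahedral field the d⁰ configuration is t₂g⁰e_g⁰, giving 0 unpaired electrons.

0 unpaired electrons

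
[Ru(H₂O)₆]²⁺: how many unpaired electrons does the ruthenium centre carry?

0

Ligand charges: water is neutral. With an overall charge of +2 the ruthenium centre must be in the +2 oxidation state.
Ruthenium is a group-8 element; Ru(II) is therefore d⁶.
The spin state decides the count: a 4d ion has a large Δₒ and is invariably low-spin.
An octahedral low-spin d⁶ ion is t₂g⁶e_g⁰, giving 0 unpaired electrons.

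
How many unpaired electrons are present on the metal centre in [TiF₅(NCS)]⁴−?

Ligand charges: each fluoride is −1; each isothiocyanate is −1. With an overall charge of −4 the titanium centre must be in the +2 oxidation state.
Group 4 minus oxidation state 2 gives a d² configuration.
In an octahedral field the d² configuration is t₂g²e_g⁰ (only one arrangement possible), giving 2 unpaired electrons.

2 unpaired electrons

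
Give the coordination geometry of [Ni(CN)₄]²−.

Summing ligand charges against the −2 overall charge gives an oxidation state of +2 for nickel.
Nickel is a group-10 element; Ni(II) is therefore d⁸.
With 4 monodentate ligands the coordination number is 4.
Cyanide is a strong-field ligand (high in the spectrochemical series).
A 3d d⁸ ion with strong-field ligands gains enough CFSE to favour square planar over tetrahedral.

square planar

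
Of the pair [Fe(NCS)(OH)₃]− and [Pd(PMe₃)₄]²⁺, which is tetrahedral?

For [Fe(NCS)(OH)₃]−: Ligand charges: each isothiocyanate is −1; each hydroxide is −1. With an overall charge of −1 the iron centre must be in the +3 oxidation state. Iron is a group-8 element; Fe(III) is therefore d⁵. A high-spin d⁵ ion has zero CFSE in either geometry, so four ligands adopt the sterically favoured tetrahedral geometry. → tetrahedral.
For [Pd(PMe₃)₄]²⁺: Trimethylphosphine is neutral; balancing the +2 overall charge requires Pd(II). Palladium is a group-10 element; Pd(II) is therefore d⁸. A 4d d⁸ ion has a large crystal-field splitting; square planar leaves the high-energy d_{x²−y²} orbital empty and maximises CFSE. → square planar.

[Fe(NCS)(OH)₃]−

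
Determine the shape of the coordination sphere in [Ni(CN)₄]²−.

Summing ligand charges against the −2 overall charge gives an oxidation state of +2 for nickel.
Group 10 minus oxidation state 2 gives a d⁸ configuration.
With 4 monodentate ligands the coordination number is 4.
Cyanide is a strong-field ligand (high in the spectrochemical series).
A 3d d⁸ ion with strong-field ligands gains enough CFSE to favour square planar over tetrahedral.

square planar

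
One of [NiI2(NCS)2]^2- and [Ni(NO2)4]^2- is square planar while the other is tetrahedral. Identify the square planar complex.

[Ni(NO2)4]^2-

For [NiI2(NCS)2]^2-: Each iodide is −1; each isothiocyanate is −1; balancing the −2 overall charge requires Ni(II). Nickel is a group-10 element; Ni(II) is therefore d⁸. Iodide and isothiocyanate are weak-field ligands. With weak-field ligands the CFSE gain from square planar is small, so a 3d d⁸ ion takes the sterically preferred tetrahedral geometry. → tetrahedral.
For [Ni(NO2)4]^2-: Each nitro (N-bound nitrite) is −1; balancing the −2 overall charge requires Ni(II). Group 10 minus oxidation state 2 gives a d⁸ configuration. Nitro (N-bound nitrite) is a strong-field ligand (high in the spectrochemical series). A 3d d⁸ ion with strong-field ligands gains enough CFSE to favour square planar over tetrahedral. → square planar.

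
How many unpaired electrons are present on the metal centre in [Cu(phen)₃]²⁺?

1 unpaired electron

Summing ligand charges against the +2 overall charge gives an oxidation state of +2 for copper.
Copper is a group-11 element; Cu(II) is therefore d⁹.
Counting donor atoms: 3×1,10-phenanthroline (bidentate) → 6 donors. Coordination number = 6.
In an octahedral field the d⁹ configuration is t₂g⁶e_g³ (only one arrangement possible), giving 1 unpaired electron.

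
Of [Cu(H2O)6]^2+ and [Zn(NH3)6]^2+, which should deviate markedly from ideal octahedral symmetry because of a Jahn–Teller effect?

[Cu(H2O)6]^2+

[Cu(H2O)6]^2+: Summing ligand charges against the +2 overall charge gives an oxidation state of +2 for copper. Group 11 minus oxidation state 2 gives a d⁹ configuration. The t₂g⁶e_g³ configuration has an unevenly filled e_g set; the Jahn–Teller theorem predicts a tetragonal distortion (typically axial elongation) to lift the degeneracy.
[Zn(NH3)6]^2+: Summing ligand charges against the +2 overall charge gives an oxidation state of +2 for zinc. Zinc is a group-12 element; Zn(II) is therefore d¹⁰. The d¹⁰ configuration leaves the e_g set evenly filled (or empty) — no strong Jahn–Teller driving force.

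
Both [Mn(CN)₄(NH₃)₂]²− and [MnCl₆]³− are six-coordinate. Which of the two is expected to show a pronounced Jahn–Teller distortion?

[MnCl₆]³−

[Mn(CN)₄(NH₃)₂]²−: Summing ligand charges against the −2 overall charge gives an oxidation state of +2 for manganese. Mn sits in group 7, so the d-electron count is 7 − 2 = 5. Cyanide is a strong-field ligand (high in the spectrochemical series) for a first-row metal, so the complex is low-spin. The d⁵ configuration leaves the e_g set evenly filled (or empty) — no strong Jahn–Teller driving force.
[MnCl₆]³−: Ligand charges: each chloride is −1. With an overall charge of −3 the manganese centre must be in the +3 oxidation state. Manganese is a group-7 element; Mn(III) is therefore d⁴. Chloride is a weak-field ligand for a first-row metal, so the complex is high-spin. The t₂g³e_g¹ (high-spin) configuration has an unevenly filled e_g set; the Jahn–Teller theorem predicts a tetragonal distortion (typically axial elongation) to lift the degeneracy.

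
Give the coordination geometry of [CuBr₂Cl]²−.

trigonal planar

Summing ligand charges against the −2 overall charge gives an oxidation state of +1 for copper.
Cu sits in group 11, so the d-electron count is 11 − 1 = 10.
Coordination number: 3.
Three ligands around a d¹⁰ centre minimise repulsion in a trigonal-planar arrangement.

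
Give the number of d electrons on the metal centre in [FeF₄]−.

d5

Ligand charges: each fluoride is −1. With an overall charge of −1 the iron centre must be in the +3 oxidation state.
Group 8 minus oxidation state 3 gives a d⁵ configuration.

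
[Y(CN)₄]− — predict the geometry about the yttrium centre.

tetrahedral

Ligand charges: each cyanide is −1. With an overall charge of −1 the yttrium centre must be in the +3 oxidation state.
Group 3 minus oxidation state 3 gives a d⁰ configuration.
With 4 monodentate ligands the coordination number is 4.
A d⁰ ion has no crystal-field stabilisation preference between square planar and tetrahedral, so four ligands adopt the sterically favoured tetrahedral geometry.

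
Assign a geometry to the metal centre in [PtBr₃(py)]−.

square planar

Each bromide is −1; pyridine is neutral; balancing the −1 overall charge requires Pt(II).
Platinum is a group-10 element; Pt(II) is therefore d⁸.
Coordination number: 4.
A 5d d⁸ ion has a large crystal-field splitting; square planar leaves the high-energy d_{x²−y²} orbital empty and maximises CFSE.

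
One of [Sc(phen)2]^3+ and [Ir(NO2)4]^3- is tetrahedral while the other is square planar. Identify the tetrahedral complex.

[Sc(phen)2]^3+

For [Sc(phen)2]^3+: Ligand charges: 1,10-phenanthroline is neutral. With an overall charge of +3 the scandium centre must be in the +3 oxidation state. Group 3 minus oxidation state 3 gives a d⁰ configuration. A d⁰ ion has no crystal-field stabilisation preference between square planar and tetrahedral, so four ligands adopt the sterically favoured tetrahedral geometry. → tetrahedral.
For [Ir(NO2)4]^3-: Ligand charges: each nitro (N-bound nitrite) is −1. With an overall charge of −3 the iridium centre must be in the +1 oxidation state. Ir sits in group 9, so the d-electron count is 9 − 1 = 8. A 5d d⁸ ion has a large crystal-field splitting; square planar leaves the high-energy d_{x²−y²} orbital empty and maximises CFSE. → square planar.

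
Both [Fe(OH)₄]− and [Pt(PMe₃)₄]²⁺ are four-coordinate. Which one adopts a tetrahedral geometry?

For [Fe(OH)₄]−: Summing ligand charges against the −1 overall charge gives an oxidation state of +3 for iron. Iron is a group-8 element; Fe(III) is therefore d⁵. A high-spin d⁵ ion has zero CFSE in either geometry, so four ligands adopt the sterically favoured tetrahedral geometry. → tetrahedral.
For [Pt(PMe₃)₄]²⁺: Trimethylphosphine is neutral; balancing the +2 overall charge requires Pt(II). Platinum is a group-10 element; Pt(II) is therefore d⁸. A 5d d⁸ ion has a large crystal-field splitting; square planar leaves the high-energy d_{x²−y²} orbital empty and maximises CFSE. → square planar.

[Fe(OH)₄]−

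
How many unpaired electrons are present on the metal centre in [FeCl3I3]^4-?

Summing ligand charges against the −4 overall charge gives an oxidation state of +2 for iron.
Iron is a group-8 element; Fe(II) is therefore d⁶.
The spin state decides the count: Chloride and iodide are weak-field ligands for a first-row metal, so the complex is high-spin.
An octahedral high-spin d⁶ ion is t₂g⁴e_g², giving 4 unpaired electrons.

4 unpaired electrons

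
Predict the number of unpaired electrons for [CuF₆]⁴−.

1 unpaired electron

Each fluoride is −1; balancing the −4 overall charge requires Cu(II).
Cu sits in group 11, so the d-electron count is 11 − 2 = 9.
In an octahedral field the d⁹ configuration is t₂g⁶e_g³ (only one arrangement possible), giving 1 unpaired electron.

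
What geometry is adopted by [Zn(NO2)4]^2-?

Ligand charges: each nitro (N-bound nitrite) is −1. With an overall charge of −2 the zinc centre must be in the +2 oxidation state.
Zn sits in group 12, so the d-electron count is 12 − 2 = 10.
Coordination number: 4.
A d¹⁰ ion has no crystal-field stabilisation preference between square planar and tetrahedral, so four ligands adopt the sterically favoured tetrahedral geometry.

tetrahedral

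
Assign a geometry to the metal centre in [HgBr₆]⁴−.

octahedral

Ligand charges: each bromide is −1. With an overall charge of −4 the mercury centre must be in the +2 oxidation state.
Hg sits in group 12, so the d-electron count is 12 − 2 = 10.
Coordination number: 6.
Six donors around a single metal centre give an octahedral coordination sphere.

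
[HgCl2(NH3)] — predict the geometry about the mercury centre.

Summing ligand charges against the 0 overall charge gives an oxidation state of +2 for mercury.
Hg sits in group 12, so the d-electron count is 12 − 2 = 10.
With 3 monodentate ligands the coordination number is 3.
Three ligands around a d¹⁰ centre minimise repulsion in a trigonal-planar arrangement.

trigonal planar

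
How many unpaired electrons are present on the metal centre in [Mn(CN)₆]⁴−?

Ligand charges: each cyanide is −1. With an overall charge of −4 the manganese centre must be in the +2 oxidation state.
Manganese is a group-7 element; Mn(II) is therefore d⁵.
The spin state decides the count: Cyanide is a strong-field ligand (high in the spectrochemical series) for a first-row metal, so the complex is low-spin.
An octahedral low-spin d⁵ ion is t₂g⁵e_g⁰, giving 1 unpaired electron.

1 unpaired electron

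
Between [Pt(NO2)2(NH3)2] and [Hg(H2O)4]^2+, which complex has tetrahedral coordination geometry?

[Hg(H2O)4]^2+

For [Pt(NO2)2(NH3)2]: Ligand charges: each nitro (N-bound nitrite) is −1; ammonia is neutral. With an overall charge of 0 the platinum centre must be in the +2 oxidation state. Pt sits in group 10, so the d-electron count is 10 − 2 = 8. A 5d d⁸ ion has a large crystal-field splitting; square planar leaves the high-energy d_{x²−y²} orbital empty and maximises CFSE. → square planar.
For [Hg(H2O)4]^2+: Summing ligand charges against the +2 overall charge gives an oxidation state of +2 for mercury. Mercury is a group-12 element; Hg(II) is therefore d¹⁰. A d¹⁰ ion has no crystal-field stabilisation preference between square planar and tetrahedral, so four ligands adopt the sterically favoured tetrahedral geometry. → tetrahedral.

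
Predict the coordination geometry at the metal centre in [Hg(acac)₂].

Ligand charges: each acetylacetonate is −1. With an overall charge of 0 the mercury centre must be in the +2 oxidation state.
Mercury is a group-12 element; Hg(II) is therefore d¹⁰.
Counting donor atoms: 2×acetylacetonate (bidentate) → 4 donors. Coordination number = 4.
A d¹⁰ ion has no crystal-field stabilisation preference between square planar and tetrahedral, so four ligands adopt the sterically favoured tetrahedral geometry.

tetrahedral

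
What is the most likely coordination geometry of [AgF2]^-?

Summing ligand charges against the −1 overall charge gives an oxidation state of +1 for silver.
Group 11 minus oxidation state 1 gives a d¹⁰ configuration.
With 2 monodentate ligands the coordination number is 2.
A d¹⁰ ion with only two ligands adopts a linear arrangement (sp hybridisation; no CFSE preference).

linear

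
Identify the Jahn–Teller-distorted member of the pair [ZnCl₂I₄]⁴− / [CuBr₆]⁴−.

[ZnCl₂I₄]⁴−: Ligand charges: each chloride is −1; each iodide is −1. With an overall charge of −4 the zinc centre must be in the +2 oxidation state. Zinc is a group-12 element; Zn(II) is therefore d¹⁰. The d¹⁰ configuration leaves the e_g set evenly filled (or empty) — no strong Jahn–Teller driving force.
[CuBr₆]⁴−: Summing ligand charges against the −4 overall charge gives an oxidation state of +2 for copper. Cu sits in group 11, so the d-electron count is 11 − 2 = 9. The t₂g⁶e_g³ configuration has an unevenly filled e_g set; the Jahn–Teller theorem predicts a tetragonal distortion (typically axial elongation) to lift the degeneracy.

[CuBr₆]⁴−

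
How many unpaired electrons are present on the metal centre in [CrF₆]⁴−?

Each fluoride is −1; balancing the −4 overall charge requires Cr(II).
Chromium is a group-6 element; Cr(II) is therefore d⁴.
The spin state decides the count: Fluoride is a weak-field ligand for a first-row metal, so the complex is high-spin.
An octahedral high-spin d⁴ ion is t₂g³e_g¹, giving 4 unpaired electrons.

4 unpaired electrons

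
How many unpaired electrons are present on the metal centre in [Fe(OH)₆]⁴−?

Ligand charges: each hydroxide is −1. With an overall charge of −4 the iron centre must be in the +2 oxidation state.
Iron is a group-8 element; Fe(II) is therefore d⁶.
The spin state decides the count: Hydroxide is a weak-field ligand for a first-row metal, so the complex is high-spin.
An octahedral high-spin d⁶ ion is t₂g⁴e_g², giving 4 unpaired electrons.

4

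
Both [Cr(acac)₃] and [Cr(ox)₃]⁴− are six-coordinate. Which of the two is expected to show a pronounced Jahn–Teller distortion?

[Cr(ox)₃]⁴−

[Cr(acac)₃]: Summing ligand charges against the 0 overall charge gives an oxidation state of +3 for chromium. Chromium is a group-6 element; Cr(III) is therefore d³. The d³ configuration leaves the e_g set evenly filled (or empty) — no strong Jahn–Teller driving force.
[Cr(ox)₃]⁴−: Ligand charges: each oxalate is −2. With an overall charge of −4 the chromium centre must be in the +2 oxidation state. Group 6 minus oxidation state 2 gives a d⁴ configuration. Oxalate is a weak-field ligand for a first-row metal, so the complex is high-spin. The t₂g³e_g¹ (high-spin) configuration has an unevenly filled e_g set; the Jahn–Teller theorem predicts a tetragonal distortion (typically axial elongation) to lift the degeneracy.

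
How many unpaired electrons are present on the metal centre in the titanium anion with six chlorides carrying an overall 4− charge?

Summing ligand charges against the −4 overall charge gives an oxidation state of +2 for titanium.
Titanium is a group-4 element; Ti(II) is therefore d².
In an octahedral field the d² configuration is t₂g²e_g⁰ (only one arrangement possible), giving 2 unpaired electrons.

2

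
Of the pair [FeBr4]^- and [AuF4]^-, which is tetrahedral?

[FeBr4]^-

For [FeBr4]^-: Summing ligand charges against the −1 overall charge gives an oxidation state of +3 for iron. Fe sits in group 8, so the d-electron count is 8 − 3 = 5. A high-spin d⁵ ion has zero CFSE in either geometry, so four ligands adopt the sterically favoured tetrahedral geometry. → tetrahedral.
For [AuF4]^-: Ligand charges: each fluoride is −1. With an overall charge of −1 the gold centre must be in the +3 oxidation state. Gold is a group-11 element; Au(III) is therefore d⁸. A 5d d⁸ ion has a large crystal-field splitting; square planar leaves the high-energy d_{x²−y²} orbital empty and maximises CFSE. → square planar.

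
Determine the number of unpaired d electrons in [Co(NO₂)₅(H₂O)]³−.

1

Summing ligand charges against the −3 overall charge gives an oxidation state of +2 for cobalt.
Cobalt is a group-9 element; Co(II) is therefore d⁷.
The spin state decides the count: Nitro (N-bound nitrite) is a strong-field ligand (high in the spectrochemical series) for a first-row metal, so the complex is low-spin.
An octahedral low-spin d⁷ ion is t₂g⁶e_g¹, giving 1 unpaired electron.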